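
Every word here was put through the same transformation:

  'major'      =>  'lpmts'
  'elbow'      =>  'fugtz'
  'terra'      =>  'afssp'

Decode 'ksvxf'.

price

m(12)→l(11) and a(0)→p(15) fit y≡17x+15 (mod 26); the inverse of 17 mod 26 is 23. This is an affine cipher: with a=0,…,z=25, each position x becomes (17x+15) mod 26.
Undoing it on ksvxf: k(10)→23·(10−15)≡15=p; s(18)→23·(18−15)≡17=r; v(21)→23·(21−15)≡8=i; x(23)→23·(23−15)≡2=c; f(5)→23·(5−15)≡4=e (all mod 26).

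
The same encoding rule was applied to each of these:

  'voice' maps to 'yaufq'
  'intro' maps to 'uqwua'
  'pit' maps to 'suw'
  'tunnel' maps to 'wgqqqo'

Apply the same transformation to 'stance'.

vwmqfq

Vowels shift forward by 12 and consonants shift forward by 3.
For stance: s(cons)+3=v, t(cons)+3=w, a(vowel)+12=m, n(cons)+3=q, c(cons)+3=f, e(vowel)+12=q.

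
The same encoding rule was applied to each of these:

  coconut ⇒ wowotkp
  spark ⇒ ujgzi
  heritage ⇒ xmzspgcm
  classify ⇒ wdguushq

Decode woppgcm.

cottage

c(2)→w(22) and o(14)→o(14) fit y≡21x+6 (mod 26); the inverse of 21 mod 26 is 5. This is an affine cipher: with a=0,…,z=25, each position x becomes (21x+6) mod 26.
Decoding woppgcm: w(22)→5·(22−6)≡2=c; o(14)→5·(14−6)≡14=o; p(15)→5·(15−6)≡19=t; p(15)→5·(15−6)≡19=t; g(6)→5·(6−6)≡0=a; c(2)→5·(2−6)≡6=g; m(12)→5·(12−6)≡4=e (all mod 26).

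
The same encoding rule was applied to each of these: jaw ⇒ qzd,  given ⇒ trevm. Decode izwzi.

Each pair mirrors across the alphabet (j↔q, a↔z, w↔d): positions sum to 25. Letters are reflected about the middle of the alphabet (position → 25−position): Atbash.
Undoing it on izwzi: i↔r, z↔a, w↔d, z↔a, i↔r.

radar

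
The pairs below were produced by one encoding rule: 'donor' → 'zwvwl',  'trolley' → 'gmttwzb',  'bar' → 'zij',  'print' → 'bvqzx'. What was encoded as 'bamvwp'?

The output letters match the input read backwards, each shifted +8: donor reversed is ronod. Read the word backwards and shift each letter +8.
Reversing it on bamvwp: shift back: b−8=t, a−8=s, m−8=e, v−8=n, w−8=o, p−8=h → tsenoh; then reverse → honest.

honest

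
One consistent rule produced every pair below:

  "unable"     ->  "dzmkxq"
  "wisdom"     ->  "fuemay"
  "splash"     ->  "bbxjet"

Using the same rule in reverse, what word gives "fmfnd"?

water

Shifts by position in unable: pos 0: u→d (+9), pos 1: n→z (+12), pos 2: a→m (+12), pos 3: b→k (+9), pos 4: l→x (+12), pos 5: e→q (+12) — repeating every 3. A repeating key of period 3 is used — shifts +9, +12, +12 over and over.
Undoing it on fmfnd: f−9=w, m−12=a, f−12=t, n−9=e, d−12=r.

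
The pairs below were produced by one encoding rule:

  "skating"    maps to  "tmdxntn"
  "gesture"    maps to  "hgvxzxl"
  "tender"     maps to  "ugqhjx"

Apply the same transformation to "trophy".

In skating: s→t is +1, k→m is +2, a→d is +3, t→x is +4 — the shift increases by 1 each position. Each letter shifts forward by (position + 1), i.e. 1, 2, 3, … — the shift grows by one for each successive letter.
For trophy: t+1=u, r+2=t, o+3=r, p+4=t, h+5=m, y+6=e.

utrtme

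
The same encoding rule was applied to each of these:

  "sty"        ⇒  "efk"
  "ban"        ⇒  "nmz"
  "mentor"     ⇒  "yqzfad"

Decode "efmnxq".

stable

It's a constant shift of +12 (ROT12).
Undoing it on efmnxq: e−12=s, f−12=t, m−12=a, n−12=b, x−12=l, q−12=e.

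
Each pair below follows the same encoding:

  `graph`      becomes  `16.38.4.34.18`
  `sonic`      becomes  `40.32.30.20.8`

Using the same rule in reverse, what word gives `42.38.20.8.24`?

trick

g(#7)→16 and r(#18)→38: differences scale by 2, so n = 2·pos + 2. The formula is n = 2×(alphabet index, a=1) + 2.
Decoding 42.38.20.8.24: 42→(42−2)÷2=20=t, 38→(38−2)÷2=18=r, 20→(20−2)÷2=9=i, 8→(8−2)÷2=3=c, 24→(24−2)÷2=11=k.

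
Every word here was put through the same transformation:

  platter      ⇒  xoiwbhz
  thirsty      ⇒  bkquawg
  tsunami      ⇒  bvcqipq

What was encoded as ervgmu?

wonder

Shifts by position in platter: pos 0: p→x (+8), pos 1: l→o (+3), pos 2: a→i (+8), pos 3: t→w (+3) — repeating every 2. A repeating key of period 2 is used — shifts +8, +3 over and over.
Undoing it on ervgmu: e−8=w, r−3=o, v−8=n, g−3=d, m−8=e, u−3=r.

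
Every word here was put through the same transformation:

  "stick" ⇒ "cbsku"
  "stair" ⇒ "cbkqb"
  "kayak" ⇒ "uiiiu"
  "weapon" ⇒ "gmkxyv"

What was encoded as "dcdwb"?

tutor

The shifts repeat in a cycle of length 2: positions 0,1,… shift by +10, +8, then the pattern repeats.
Undoing it on dcdwb: d−10=t, c−8=u, d−10=t, w−8=o, b−10=r.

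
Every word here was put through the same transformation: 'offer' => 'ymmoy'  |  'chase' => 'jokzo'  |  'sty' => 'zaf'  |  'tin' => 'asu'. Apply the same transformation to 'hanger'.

The shift depends on letter class: consonant f→m is +7, but vowel o→y is +10. Two shifts are in play — +10 for a/e/i/o/u, +7 for every other letter.
On hanger: h(cons)+7=o, a(vowel)+10=k, n(cons)+7=u, g(cons)+7=n, e(vowel)+10=o, r(cons)+7=y.

okunoy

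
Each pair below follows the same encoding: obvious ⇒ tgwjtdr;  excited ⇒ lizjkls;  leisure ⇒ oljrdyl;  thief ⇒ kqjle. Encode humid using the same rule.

qdhjs

o(14)→t(19) and b(1)→g(6) fit y≡19x+13 (mod 26); the inverse of 19 mod 26 is 11. Treating letters as 0–25, the rule is x ↦ 19x + 13 (mod 26).
Applying it to humid: h(7)→19·7+13≡16=q; u(20)→19·20+13≡3=d; m(12)→19·12+13≡7=h; i(8)→19·8+13≡9=j; d(3)→19·3+13≡18=s (all mod 26).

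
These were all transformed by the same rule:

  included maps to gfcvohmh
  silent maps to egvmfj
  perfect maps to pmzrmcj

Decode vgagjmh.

limited

i(8)→g(6) and n(13)→f(5) fit y≡5x+18 (mod 26); the inverse of 5 mod 26 is 21. This is an affine cipher: with a=0,…,z=25, each position x becomes (5x+18) mod 26.
Decoding vgagjmh: v(21)→21·(21−18)≡11=l; g(6)→21·(6−18)≡8=i; a(0)→21·(0−18)≡12=m; g(6)→21·(6−18)≡8=i; j(9)→21·(9−18)≡19=t; m(12)→21·(12−18)≡4=e; h(7)→21·(7−18)≡3=d (all mod 26).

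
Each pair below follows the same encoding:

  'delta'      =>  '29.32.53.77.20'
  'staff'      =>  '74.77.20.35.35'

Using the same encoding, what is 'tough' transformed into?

77.62.80.38.41

d(#4)→29 and e(#5)→32: differences scale by 3, so n = 3·pos + 17. The formula is n = 3×(alphabet index, a=1) + 17.
Applying it to tough: t=20→77, o=15→62, u=21→80, g=7→38, h=8→41.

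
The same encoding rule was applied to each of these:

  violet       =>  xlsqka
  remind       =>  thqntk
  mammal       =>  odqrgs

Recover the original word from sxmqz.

In violet: v→x is +2, i→l is +3, o→s is +4, l→q is +5 — the shift increases by 1 each position. Each letter shifts forward by (position + 2), i.e. 2, 3, 4, … — the shift grows by one for each successive letter.
Decoding sxmqz: s−2=q, x−3=u, m−4=i, q−5=l, z−6=t.

quilt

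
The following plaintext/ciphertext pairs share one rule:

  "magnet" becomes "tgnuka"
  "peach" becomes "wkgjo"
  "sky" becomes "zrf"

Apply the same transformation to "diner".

The shift depends on letter class: consonant m→t is +7, but vowel a→g is +6. The rule splits by letter class: vowels +6, consonants +7.
On diner: d(cons)+7=k, i(vowel)+6=o, n(cons)+7=u, e(vowel)+6=k, r(cons)+7=y.

kouky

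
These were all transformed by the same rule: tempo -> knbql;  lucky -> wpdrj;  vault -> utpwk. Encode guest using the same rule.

Each letter's alphabet position (a=0..z=25) is mapped through 5·x+19 mod 26 — an affine cipher.
Applying it to guest: g(6)→5·6+19≡23=x; u(20)→5·20+19≡15=p; e(4)→5·4+19≡13=n; s(18)→5·18+19≡5=f; t(19)→5·19+19≡10=k (all mod 26).

xpnfk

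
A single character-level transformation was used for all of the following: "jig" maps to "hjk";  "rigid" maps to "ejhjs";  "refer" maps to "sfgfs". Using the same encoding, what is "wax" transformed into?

The output letters match the input read backwards, each shifted +1: jig reversed is gij. Two steps: reverse the string, then apply a Caesar shift of +1.
Applying it to wax: reverse → xaw; then shift: x+1=y, a+1=b, w+1=x.

ybx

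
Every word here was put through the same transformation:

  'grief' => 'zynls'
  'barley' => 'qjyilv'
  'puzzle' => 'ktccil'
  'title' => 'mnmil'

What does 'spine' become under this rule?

fknwl

g(6)→z(25) and r(17)→y(24) fit y≡7x+9 (mod 26); the inverse of 7 mod 26 is 15. Each letter's alphabet position (a=0..z=25) is mapped through 7·x+9 mod 26 — an affine cipher.
Applying it to spine: s(18)→7·18+9≡5=f; p(15)→7·15+9≡10=k; i(8)→7·8+9≡13=n; n(13)→7·13+9≡22=w; e(4)→7·4+9≡11=l (all mod 26).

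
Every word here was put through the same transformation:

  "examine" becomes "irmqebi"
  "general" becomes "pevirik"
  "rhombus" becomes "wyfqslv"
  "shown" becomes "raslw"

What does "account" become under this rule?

The output letters match the input read backwards, each shifted +4: examine reversed is enimaxe. Read the word backwards and shift each letter +4.
On account: reverse → tnuocca; then shift: t+4=x, n+4=r, u+4=y, o+4=s, c+4=g, c+4=g, a+4=e.

xrysgge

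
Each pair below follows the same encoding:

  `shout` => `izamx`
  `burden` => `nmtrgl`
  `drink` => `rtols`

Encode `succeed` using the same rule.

imccggr

s(18)→i(8) and h(7)→z(25) fit y≡15x+24 (mod 26); the inverse of 15 mod 26 is 7. Treating letters as 0–25, the rule is x ↦ 15x + 24 (mod 26).
Applying it to succeed: s(18)→15·18+24≡8=i; u(20)→15·20+24≡12=m; c(2)→15·2+24≡2=c; c(2)→15·2+24≡2=c; e(4)→15·4+24≡6=g; e(4)→15·4+24≡6=g; d(3)→15·3+24≡17=r (all mod 26).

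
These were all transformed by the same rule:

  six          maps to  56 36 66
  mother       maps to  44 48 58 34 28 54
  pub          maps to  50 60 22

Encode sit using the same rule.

56 36 58

s(#19)→56 and i(#9)→36: differences scale by 2, so n = 2·pos + 18. With a=1..z=26, the number is 2·pos + 18.
For sit: s=19→56, i=9→36, t=20→58.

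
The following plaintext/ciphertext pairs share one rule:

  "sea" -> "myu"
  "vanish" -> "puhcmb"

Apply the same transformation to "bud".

vox

This is a Caesar cipher with shift 20.
Applying it to bud: b+20=v, u+20=o, d+20=x.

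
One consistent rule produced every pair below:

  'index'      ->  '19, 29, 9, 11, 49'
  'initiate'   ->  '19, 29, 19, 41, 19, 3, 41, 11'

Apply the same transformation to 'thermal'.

With a=1..z=26, the number is 2·pos + 1.
For thermal: t=20→41, h=8→17, e=5→11, r=18→37, m=13→27, a=1→3, l=12→25.

41, 17, 11, 37, 27, 3, 25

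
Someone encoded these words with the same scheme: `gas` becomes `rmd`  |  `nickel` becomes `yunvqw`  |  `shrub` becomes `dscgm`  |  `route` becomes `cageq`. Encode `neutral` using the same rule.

The shift depends on letter class: consonant g→r is +11, but vowel a→m is +12. Two shifts are in play — +12 for a/e/i/o/u, +11 for every other letter.
For neutral: n(cons)+11=y, e(vowel)+12=q, u(vowel)+12=g, t(cons)+11=e, r(cons)+11=c, a(vowel)+12=m, l(cons)+11=w.

yqgecmw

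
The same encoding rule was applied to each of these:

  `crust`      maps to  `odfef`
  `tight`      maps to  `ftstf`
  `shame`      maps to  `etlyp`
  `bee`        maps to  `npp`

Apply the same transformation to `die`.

ptp

The shift depends on letter class: consonant c→o is +12, but vowel u→f is +11. Two shifts are in play — +11 for a/e/i/o/u, +12 for every other letter.
On die: d(cons)+12=p, i(vowel)+11=t, e(vowel)+11=p.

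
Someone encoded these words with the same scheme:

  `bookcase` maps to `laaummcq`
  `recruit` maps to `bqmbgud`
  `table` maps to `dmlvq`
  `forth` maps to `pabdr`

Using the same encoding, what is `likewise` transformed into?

vuuqgucq

The rule splits by letter class: vowels +12, consonants +10.
For likewise: l(cons)+10=v, i(vowel)+12=u, k(cons)+10=u, e(vowel)+12=q, w(cons)+10=g, i(vowel)+12=u, s(cons)+10=c, e(vowel)+12=q.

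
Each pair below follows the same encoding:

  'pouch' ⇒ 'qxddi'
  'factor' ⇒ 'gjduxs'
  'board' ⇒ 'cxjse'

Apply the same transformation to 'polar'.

qxmjs

The shift depends on letter class: consonant p→q is +1, but vowel o→x is +9. Vowels shift forward by 9 and consonants shift forward by 1.
For polar: p(cons)+1=q, o(vowel)+9=x, l(cons)+1=m, a(vowel)+9=j, r(cons)+1=s.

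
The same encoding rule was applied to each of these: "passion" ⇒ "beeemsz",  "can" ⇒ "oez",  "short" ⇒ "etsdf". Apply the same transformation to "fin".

rmz

The shift depends on letter class: consonant p→b is +12, but vowel a→e is +4. Two shifts are in play — +4 for a/e/i/o/u, +12 for every other letter.
On fin: f(cons)+12=r, i(vowel)+4=m, n(cons)+12=z.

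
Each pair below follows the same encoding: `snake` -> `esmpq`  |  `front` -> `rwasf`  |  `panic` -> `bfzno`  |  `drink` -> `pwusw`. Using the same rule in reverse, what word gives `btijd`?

The shifts repeat in a cycle of length 2: positions 0,1,… shift by +12, +5, then the pattern repeats.
Undoing it on btijd: b−12=p, t−5=o, i−12=w, j−5=e, d−12=r.

power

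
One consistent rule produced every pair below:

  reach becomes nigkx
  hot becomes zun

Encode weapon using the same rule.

tuvgkc

Two steps: reverse the string, then apply a Caesar shift of +6.
Applying it to weapon: reverse → nopaew; then shift: n+6=t, o+6=u, p+6=v, a+6=g, e+6=k, w+6=c.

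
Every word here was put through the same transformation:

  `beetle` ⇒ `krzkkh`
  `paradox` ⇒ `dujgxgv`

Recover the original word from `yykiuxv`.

process

The output letters match the input read backwards, each shifted +6: beetle reversed is elteeb. The word is reversed, then every letter is shifted forward by 6.
Undoing it on yykiuxv: shift back: y−6=s, y−6=s, k−6=e, i−6=c, u−6=o, x−6=r, v−6=p → ssecorp; then reverse → process.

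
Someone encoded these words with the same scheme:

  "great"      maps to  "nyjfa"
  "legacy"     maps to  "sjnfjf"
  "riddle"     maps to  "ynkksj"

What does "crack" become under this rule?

The shift depends on letter class: consonant g→n is +7, but vowel e→j is +5. The rule splits by letter class: vowels +5, consonants +7.
For crack: c(cons)+7=j, r(cons)+7=y, a(vowel)+5=f, c(cons)+7=j, k(cons)+7=r.

jyfjr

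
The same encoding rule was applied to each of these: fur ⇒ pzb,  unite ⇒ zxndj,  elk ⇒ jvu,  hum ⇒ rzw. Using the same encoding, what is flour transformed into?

Two shifts are in play — +5 for a/e/i/o/u, +10 for every other letter.
For flour: f(cons)+10=p, l(cons)+10=v, o(vowel)+5=t, u(vowel)+5=z, r(cons)+10=b.

pvtzb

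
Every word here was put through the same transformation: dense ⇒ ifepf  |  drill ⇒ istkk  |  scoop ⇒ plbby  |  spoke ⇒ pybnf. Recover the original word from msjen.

trunk

d(3)→i(8) and e(4)→f(5) fit y≡23x+17 (mod 26); the inverse of 23 mod 26 is 17. Treating letters as 0–25, the rule is x ↦ 23x + 17 (mod 26).
Undoing it on msjen: m(12)→17·(12−17)≡19=t; s(18)→17·(18−17)≡17=r; j(9)→17·(9−17)≡20=u; e(4)→17·(4−17)≡13=n; n(13)→17·(13−17)≡10=k (all mod 26).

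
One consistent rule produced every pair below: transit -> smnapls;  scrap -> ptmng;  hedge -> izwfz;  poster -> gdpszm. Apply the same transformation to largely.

unmfzuh

This is an affine cipher: with a=0,…,z=25, each position x becomes (3x+13) mod 26.
For largely: l(11)→3·11+13≡20=u; a(0)→3·0+13≡13=n; r(17)→3·17+13≡12=m; g(6)→3·6+13≡5=f; e(4)→3·4+13≡25=z; l(11)→3·11+13≡20=u; y(24)→3·24+13≡7=h (all mod 26).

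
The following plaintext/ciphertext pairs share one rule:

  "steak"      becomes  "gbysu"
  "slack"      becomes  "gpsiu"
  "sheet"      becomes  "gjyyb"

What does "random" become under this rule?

s(18)→g(6) and t(19)→b(1) fit y≡21x+18 (mod 26); the inverse of 21 mod 26 is 5. This is an affine cipher: with a=0,…,z=25, each position x becomes (21x+18) mod 26.
For random: r(17)→21·17+18≡11=l; a(0)→21·0+18≡18=s; n(13)→21·13+18≡5=f; d(3)→21·3+18≡3=d; o(14)→21·14+18≡0=a; m(12)→21·12+18≡10=k (all mod 26).

lsfdak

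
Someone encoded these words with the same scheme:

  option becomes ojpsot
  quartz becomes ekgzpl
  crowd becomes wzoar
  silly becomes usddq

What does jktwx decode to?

punch

o(14)→o(14) and p(15)→j(9) fit y≡21x+6 (mod 26); the inverse of 21 mod 26 is 5. Each letter's alphabet position (a=0..z=25) is mapped through 21·x+6 mod 26 — an affine cipher.
Undoing it on jktwx: j(9)→5·(9−6)≡15=p; k(10)→5·(10−6)≡20=u; t(19)→5·(19−6)≡13=n; w(22)→5·(22−6)≡2=c; x(23)→5·(23−6)≡7=h (all mod 26).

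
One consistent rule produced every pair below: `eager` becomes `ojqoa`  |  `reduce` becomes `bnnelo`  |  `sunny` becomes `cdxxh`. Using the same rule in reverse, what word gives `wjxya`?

manor

A repeating key of period 3 is used — shifts +10, +9, +10 over and over.
Decoding wjxya: w−10=m, j−9=a, x−10=n, y−10=o, a−9=r.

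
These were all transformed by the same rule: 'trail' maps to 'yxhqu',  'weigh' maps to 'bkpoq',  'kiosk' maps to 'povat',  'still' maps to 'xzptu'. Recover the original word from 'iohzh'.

diary

In trail: t→y is +5, r→x is +6, a→h is +7, i→q is +8 — the shift increases by 1 each position. The shift increases by 1 at each position, starting from +5: 5, 6, 7, ….
Decoding iohzh: i−5=d, o−6=i, h−7=a, z−8=r, h−9=y.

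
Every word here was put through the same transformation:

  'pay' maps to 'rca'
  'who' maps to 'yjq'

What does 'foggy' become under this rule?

hqiia

Compare letters: p→r is +2, a→c is +2, y→a is +2 — a constant shift. Each letter is shifted forward by 2 in the alphabet (a Caesar shift of +2).
Applying it to foggy: f+2=h, o+2=q, g+2=i, g+2=i, y+2=a.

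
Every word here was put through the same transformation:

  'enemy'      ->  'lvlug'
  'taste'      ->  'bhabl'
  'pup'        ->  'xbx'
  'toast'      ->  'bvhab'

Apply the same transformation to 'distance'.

The shift depends on letter class: consonant n→v is +8, but vowel e→l is +7. Two shifts are in play — +7 for a/e/i/o/u, +8 for every other letter.
For distance: d(cons)+8=l, i(vowel)+7=p, s(cons)+8=a, t(cons)+8=b, a(vowel)+7=h, n(cons)+8=v, c(cons)+8=k, e(vowel)+7=l.

lpabhvkl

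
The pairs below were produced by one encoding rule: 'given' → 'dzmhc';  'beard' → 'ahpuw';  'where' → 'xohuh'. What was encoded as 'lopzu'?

chair

Each letter's alphabet position (a=0..z=25) is mapped through 11·x+15 mod 26 — an affine cipher.
Decoding lopzu: l(11)→19·(11−15)≡2=c; o(14)→19·(14−15)≡7=h; p(15)→19·(15−15)≡0=a; z(25)→19·(25−15)≡8=i; u(20)→19·(20−15)≡17=r (all mod 26).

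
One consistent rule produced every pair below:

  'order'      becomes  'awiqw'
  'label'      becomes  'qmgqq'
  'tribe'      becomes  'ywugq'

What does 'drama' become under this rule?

The rule splits by letter class: vowels +12, consonants +5.
On drama: d(cons)+5=i, r(cons)+5=w, a(vowel)+12=m, m(cons)+5=r, a(vowel)+12=m.

iwmrm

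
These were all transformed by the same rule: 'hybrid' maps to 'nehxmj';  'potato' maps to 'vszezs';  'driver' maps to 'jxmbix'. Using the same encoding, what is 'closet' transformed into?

irsyiz

The shift depends on letter class: consonant h→n is +6, but vowel i→m is +4. Two shifts are in play — +4 for a/e/i/o/u, +6 for every other letter.
For closet: c(cons)+6=i, l(cons)+6=r, o(vowel)+4=s, s(cons)+6=y, e(vowel)+4=i, t(cons)+6=z.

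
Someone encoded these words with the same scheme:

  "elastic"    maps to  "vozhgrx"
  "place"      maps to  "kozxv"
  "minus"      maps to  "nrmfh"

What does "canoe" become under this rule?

xzmlv

Each pair mirrors across the alphabet (e↔v, l↔o, a↔z): positions sum to 25. Each letter is replaced by its mirror in the alphabet: a↔z, b↔y, c↔x, and so on (the Atbash cipher).
For canoe: c↔x, a↔z, n↔m, o↔l, e↔v.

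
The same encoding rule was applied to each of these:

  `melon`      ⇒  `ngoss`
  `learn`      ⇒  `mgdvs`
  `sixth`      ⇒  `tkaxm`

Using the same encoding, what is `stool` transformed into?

tvrsq

In melon: m→n is +1, e→g is +2, l→o is +3, o→s is +4 — the shift increases by 1 each position. Each letter shifts forward by (position + 1), i.e. 1, 2, 3, … — the shift grows by one for each successive letter.
For stool: s+1=t, t+2=v, o+3=r, o+4=s, l+5=q.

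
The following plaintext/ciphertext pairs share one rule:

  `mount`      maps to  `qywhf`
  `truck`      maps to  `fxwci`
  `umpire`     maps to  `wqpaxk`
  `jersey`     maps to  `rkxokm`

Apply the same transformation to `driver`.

m(12)→q(16) and o(14)→y(24) fit y≡17x+20 (mod 26); the inverse of 17 mod 26 is 23. Each letter's alphabet position (a=0..z=25) is mapped through 17·x+20 mod 26 — an affine cipher.
For driver: d(3)→17·3+20≡19=t; r(17)→17·17+20≡23=x; i(8)→17·8+20≡0=a; v(21)→17·21+20≡13=n; e(4)→17·4+20≡10=k; r(17)→17·17+20≡23=x (all mod 26).

txankx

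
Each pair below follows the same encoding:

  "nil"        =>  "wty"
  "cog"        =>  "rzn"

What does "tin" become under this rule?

The word is reversed, then every letter is shifted forward by 11.
On tin: reverse → nit; then shift: n+11=y, i+11=t, t+11=e.

yte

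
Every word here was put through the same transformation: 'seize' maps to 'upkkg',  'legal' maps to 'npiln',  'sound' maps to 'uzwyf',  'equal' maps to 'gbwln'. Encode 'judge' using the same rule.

lffrg

Shifts by position in seize: pos 0: s→u (+2), pos 1: e→p (+11), pos 2: i→k (+2), pos 3: z→k (+11) — repeating every 2. A repeating key of period 2 is used — shifts +2, +11 over and over.
Applying it to judge: j+2=l, u+11=f, d+2=f, g+11=r, e+2=g.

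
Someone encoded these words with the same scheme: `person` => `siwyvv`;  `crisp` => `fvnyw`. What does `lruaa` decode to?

input

The shift increases by 1 at each position, starting from +3: 3, 4, 5, ….
Undoing it on lruaa: l−3=i, r−4=n, u−5=p, a−6=u, a−7=t.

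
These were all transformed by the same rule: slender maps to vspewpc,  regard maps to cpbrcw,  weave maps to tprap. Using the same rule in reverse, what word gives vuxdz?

s(18)→v(21) and l(11)→s(18) fit y≡19x+17 (mod 26); the inverse of 19 mod 26 is 11. This is an affine cipher: with a=0,…,z=25, each position x becomes (19x+17) mod 26.
Decoding vuxdz: v(21)→11·(21−17)≡18=s; u(20)→11·(20−17)≡7=h; x(23)→11·(23−17)≡14=o; d(3)→11·(3−17)≡2=c; z(25)→11·(25−17)≡10=k (all mod 26).

shock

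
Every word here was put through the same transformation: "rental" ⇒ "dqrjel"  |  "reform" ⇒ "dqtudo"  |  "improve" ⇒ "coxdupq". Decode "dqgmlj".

result

r(17)→d(3) and e(4)→q(16) fit y≡3x+4 (mod 26); the inverse of 3 mod 26 is 9. This is an affine cipher: with a=0,…,z=25, each position x becomes (3x+4) mod 26.
Reversing it on dqgmlj: d(3)→9·(3−4)≡17=r; q(16)→9·(16−4)≡4=e; g(6)→9·(6−4)≡18=s; m(12)→9·(12−4)≡20=u; l(11)→9·(11−4)≡11=l; j(9)→9·(9−4)≡19=t (all mod 26).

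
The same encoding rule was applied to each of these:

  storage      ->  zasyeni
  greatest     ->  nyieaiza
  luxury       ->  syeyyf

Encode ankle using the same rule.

The shift depends on letter class: consonant s→z is +7, but vowel o→s is +4. The rule splits by letter class: vowels +4, consonants +7.
On ankle: a(vowel)+4=e, n(cons)+7=u, k(cons)+7=r, l(cons)+7=s, e(vowel)+4=i.

eursi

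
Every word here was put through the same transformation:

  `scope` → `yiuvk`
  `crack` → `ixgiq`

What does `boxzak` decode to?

virtue

Compare letters: s→y is +6, c→i is +6, o→u is +6 — a constant shift. This is a Caesar cipher with shift 6.
Undoing it on boxzak: b−6=v, o−6=i, x−6=r, z−6=t, a−6=u, k−6=e.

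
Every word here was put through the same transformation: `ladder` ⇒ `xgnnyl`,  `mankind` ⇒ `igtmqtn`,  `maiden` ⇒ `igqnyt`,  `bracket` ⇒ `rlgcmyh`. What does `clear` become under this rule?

l(11)→x(23) and a(0)→g(6) fit y≡11x+6 (mod 26); the inverse of 11 mod 26 is 19. Each letter's alphabet position (a=0..z=25) is mapped through 11·x+6 mod 26 — an affine cipher.
For clear: c(2)→11·2+6≡2=c; l(11)→11·11+6≡23=x; e(4)→11·4+6≡24=y; a(0)→11·0+6≡6=g; r(17)→11·17+6≡11=l (all mod 26).

cxygl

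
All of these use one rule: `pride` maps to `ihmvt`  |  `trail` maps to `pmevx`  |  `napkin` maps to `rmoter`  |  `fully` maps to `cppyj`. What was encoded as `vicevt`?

The output letters match the input read backwards, each shifted +4: pride reversed is edirp. The word is reversed, then every letter is shifted forward by 4.
Decoding vicevt: shift back: v−4=r, i−4=e, c−4=y, e−4=a, v−4=r, t−4=p → reyarp; then reverse → prayer.

prayer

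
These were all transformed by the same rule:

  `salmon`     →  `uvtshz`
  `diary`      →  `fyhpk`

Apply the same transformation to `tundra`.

hykuba

The output letters match the input read backwards, each shifted +7: salmon reversed is nomlas. Two steps: reverse the string, then apply a Caesar shift of +7.
Applying it to tundra: reverse → ardnut; then shift: a+7=h, r+7=y, d+7=k, n+7=u, u+7=b, t+7=a.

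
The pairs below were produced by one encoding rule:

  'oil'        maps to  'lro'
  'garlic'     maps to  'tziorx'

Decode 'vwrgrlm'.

Each letter is replaced by its mirror in the alphabet: a↔z, b↔y, c↔x, and so on (the Atbash cipher).
Reversing it on vwrgrlm: v↔e, w↔d, r↔i, g↔t, r↔i, l↔o, m↔n.

edition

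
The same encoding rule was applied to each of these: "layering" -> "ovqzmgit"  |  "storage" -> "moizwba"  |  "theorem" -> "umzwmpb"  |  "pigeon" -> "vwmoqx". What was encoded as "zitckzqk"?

The output letters match the input read backwards, each shifted +8: layering reversed is gnireyal. Read the word backwards and shift each letter +8.
Decoding zitckzqk: shift back: z−8=r, i−8=a, t−8=l, c−8=u, k−8=c, z−8=r, q−8=i, k−8=c → ralucric; then reverse → circular.

circular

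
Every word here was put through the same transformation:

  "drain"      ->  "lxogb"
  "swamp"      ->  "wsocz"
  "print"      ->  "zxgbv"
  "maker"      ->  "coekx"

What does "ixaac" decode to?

groom

d(3)→l(11) and r(17)→x(23) fit y≡25x+14 (mod 26); the inverse of 25 mod 26 is 25. Treating letters as 0–25, the rule is x ↦ 25x + 14 (mod 26).
Decoding ixaac: i(8)→25·(8−14)≡6=g; x(23)→25·(23−14)≡17=r; a(0)→25·(0−14)≡14=o; a(0)→25·(0−14)≡14=o; c(2)→25·(2−14)≡12=m (all mod 26).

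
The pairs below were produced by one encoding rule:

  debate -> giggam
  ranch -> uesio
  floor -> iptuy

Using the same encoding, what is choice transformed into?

Each letter shifts forward by (position + 3), i.e. 3, 4, 5, … — the shift grows by one for each successive letter.
On choice: c+3=f, h+4=l, o+5=t, i+6=o, c+7=j, e+8=m.

fltojm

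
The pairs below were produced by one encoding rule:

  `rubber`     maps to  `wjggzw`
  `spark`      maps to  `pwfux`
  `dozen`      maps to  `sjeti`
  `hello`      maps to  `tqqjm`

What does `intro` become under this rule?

twysn

The output letters match the input read backwards, each shifted +5: rubber reversed is rebbur. Read the word backwards and shift each letter +5.
Applying it to intro: reverse → ortni; then shift: o+5=t, r+5=w, t+5=y, n+5=s, i+5=n.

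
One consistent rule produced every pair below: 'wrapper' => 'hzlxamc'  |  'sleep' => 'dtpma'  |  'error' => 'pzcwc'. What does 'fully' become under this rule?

qcwtj

Shifts by position in wrapper: pos 0: w→h (+11), pos 1: r→z (+8), pos 2: a→l (+11), pos 3: p→x (+8) — repeating every 2. The shifts repeat in a cycle of length 2: positions 0,1,… shift by +11, +8, then the pattern repeats.
For fully: f+11=q, u+8=c, l+11=w, l+8=t, y+11=j.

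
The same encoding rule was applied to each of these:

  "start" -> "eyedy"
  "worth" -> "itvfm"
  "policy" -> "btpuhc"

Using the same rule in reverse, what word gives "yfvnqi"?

marble

Shifts by position in start: pos 0: s→e (+12), pos 1: t→y (+5), pos 2: a→e (+4), pos 3: r→d (+12), pos 4: t→y (+5) — repeating every 3. The shifts repeat in a cycle of length 3: positions 0,1,… shift by +12, +5, +4, then the pattern repeats.
Decoding yfvnqi: y−12=m, f−5=a, v−4=r, n−12=b, q−5=l, i−4=e.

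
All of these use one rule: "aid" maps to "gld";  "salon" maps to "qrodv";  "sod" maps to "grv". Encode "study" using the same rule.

bgxwv

The output letters match the input read backwards, each shifted +3: aid reversed is dia. Two steps: reverse the string, then apply a Caesar shift of +3.
Applying it to study: reverse → yduts; then shift: y+3=b, d+3=g, u+3=x, t+3=w, s+3=v.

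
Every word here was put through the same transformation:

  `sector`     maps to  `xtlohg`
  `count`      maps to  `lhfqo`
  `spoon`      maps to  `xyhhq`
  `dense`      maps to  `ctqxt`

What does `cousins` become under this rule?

s(18)→x(23) and e(4)→t(19) fit y≡17x+3 (mod 26); the inverse of 17 mod 26 is 23. This is an affine cipher: with a=0,…,z=25, each position x becomes (17x+3) mod 26.
For cousins: c(2)→17·2+3≡11=l; o(14)→17·14+3≡7=h; u(20)→17·20+3≡5=f; s(18)→17·18+3≡23=x; i(8)→17·8+3≡9=j; n(13)→17·13+3≡16=q; s(18)→17·18+3≡23=x (all mod 26).

lhfxjqx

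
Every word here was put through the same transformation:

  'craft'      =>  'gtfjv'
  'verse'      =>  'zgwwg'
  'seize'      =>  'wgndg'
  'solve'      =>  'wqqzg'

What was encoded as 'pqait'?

lover

Shifts by position in craft: pos 0: c→g (+4), pos 1: r→t (+2), pos 2: a→f (+5), pos 3: f→j (+4), pos 4: t→v (+2) — repeating every 3. It's a Vigenère-style cipher with numeric key [4,2,5]: position i shifts by key[i mod 3].
Undoing it on pqait: p−4=l, q−2=o, a−5=v, i−4=e, t−2=r.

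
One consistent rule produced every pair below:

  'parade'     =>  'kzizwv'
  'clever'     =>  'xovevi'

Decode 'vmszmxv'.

Each pair mirrors across the alphabet (p↔k, a↔z, r↔i): positions sum to 25. Each letter is replaced by its mirror in the alphabet: a↔z, b↔y, c↔x, and so on (the Atbash cipher).
Undoing it on vmszmxv: v↔e, m↔n, s↔h, z↔a, m↔n, x↔c, v↔e.

enhance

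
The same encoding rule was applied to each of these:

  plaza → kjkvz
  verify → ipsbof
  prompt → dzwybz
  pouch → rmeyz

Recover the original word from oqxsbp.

fringe

The output letters match the input read backwards, each shifted +10: plaza reversed is azalp. Two steps: reverse the string, then apply a Caesar shift of +10.
Undoing it on oqxsbp: shift back: o−10=e, q−10=g, x−10=n, s−10=i, b−10=r, p−10=f → egnirf; then reverse → fringe.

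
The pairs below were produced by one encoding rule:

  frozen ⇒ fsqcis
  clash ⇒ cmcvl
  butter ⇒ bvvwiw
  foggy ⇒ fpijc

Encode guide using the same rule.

gvkgi

Letter i (0-indexed) is shifted by i+0, so successive shifts are 0, 1, 2, ….
On guide: g+0=g, u+1=v, i+2=k, d+3=g, e+4=i.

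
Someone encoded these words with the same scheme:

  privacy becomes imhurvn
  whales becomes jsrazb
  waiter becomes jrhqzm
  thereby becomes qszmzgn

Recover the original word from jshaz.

p(15)→i(8) and r(17)→m(12) fit y≡15x+17 (mod 26); the inverse of 15 mod 26 is 7. Treating letters as 0–25, the rule is x ↦ 15x + 17 (mod 26).
Decoding jshaz: j(9)→7·(9−17)≡22=w; s(18)→7·(18−17)≡7=h; h(7)→7·(7−17)≡8=i; a(0)→7·(0−17)≡11=l; z(25)→7·(25−17)≡4=e (all mod 26).

while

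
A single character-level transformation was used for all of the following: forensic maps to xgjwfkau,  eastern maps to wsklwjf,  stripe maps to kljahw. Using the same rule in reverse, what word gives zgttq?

hobby

Compare letters: f→x is +18, o→g is +18, r→j is +18 — a constant shift. This is a Caesar cipher with shift 18.
Reversing it on zgttq: z−18=h, g−18=o, t−18=b, t−18=b, q−18=y.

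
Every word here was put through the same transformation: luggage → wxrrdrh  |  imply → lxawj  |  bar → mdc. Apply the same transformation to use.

The shift depends on letter class: consonant l→w is +11, but vowel u→x is +3. Vowels shift forward by 3 and consonants shift forward by 11.
Applying it to use: u(vowel)+3=x, s(cons)+11=d, e(vowel)+3=h.

xdh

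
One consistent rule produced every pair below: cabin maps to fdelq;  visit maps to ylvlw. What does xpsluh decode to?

Compare letters: c→f is +3, a→d is +3, b→e is +3 — a constant shift. It's a constant shift of +3 (ROT3).
Decoding xpsluh: x−3=u, p−3=m, s−3=p, l−3=i, u−3=r, h−3=e.

umpire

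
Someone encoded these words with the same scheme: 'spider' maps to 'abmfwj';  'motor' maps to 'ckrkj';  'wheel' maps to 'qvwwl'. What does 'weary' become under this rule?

qwgjy

s(18)→a(0) and p(15)→b(1) fit y≡17x+6 (mod 26); the inverse of 17 mod 26 is 23. Each letter's alphabet position (a=0..z=25) is mapped through 17·x+6 mod 26 — an affine cipher.
Applying it to weary: w(22)→17·22+6≡16=q; e(4)→17·4+6≡22=w; a(0)→17·0+6≡6=g; r(17)→17·17+6≡9=j; y(24)→17·24+6≡24=y (all mod 26).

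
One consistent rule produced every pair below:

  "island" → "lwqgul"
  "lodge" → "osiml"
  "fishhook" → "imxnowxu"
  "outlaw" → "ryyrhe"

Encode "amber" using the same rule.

In island: i→l is +3, s→w is +4, l→q is +5, a→g is +6 — the shift increases by 1 each position. Letter i (0-indexed) is shifted by i+3, so successive shifts are 3, 4, 5, ….
Applying it to amber: a+3=d, m+4=q, b+5=g, e+6=k, r+7=y.

dqgky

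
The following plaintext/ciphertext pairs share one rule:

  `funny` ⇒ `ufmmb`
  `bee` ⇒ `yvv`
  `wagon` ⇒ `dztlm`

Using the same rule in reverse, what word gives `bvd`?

Letters are reflected about the middle of the alphabet (position → 25−position): Atbash.
Reversing it on bvd: b↔y, v↔e, d↔w.

yew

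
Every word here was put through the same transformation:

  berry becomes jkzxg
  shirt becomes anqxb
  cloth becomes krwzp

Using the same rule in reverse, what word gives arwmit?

Shifts by position in berry: pos 0: b→j (+8), pos 1: e→k (+6), pos 2: r→z (+8), pos 3: r→x (+6) — repeating every 2. It's a Vigenère-style cipher with numeric key [8,6]: position i shifts by key[i mod 2].
Decoding arwmit: a−8=s, r−6=l, w−8=o, m−6=g, i−8=a, t−6=n.

slogan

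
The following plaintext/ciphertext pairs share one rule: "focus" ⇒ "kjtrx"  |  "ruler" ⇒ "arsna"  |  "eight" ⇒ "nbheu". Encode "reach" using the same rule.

anzte

Each letter's alphabet position (a=0..z=25) is mapped through 23·x+25 mod 26 — an affine cipher.
For reach: r(17)→23·17+25≡0=a; e(4)→23·4+25≡13=n; a(0)→23·0+25≡25=z; c(2)→23·2+25≡19=t; h(7)→23·7+25≡4=e (all mod 26).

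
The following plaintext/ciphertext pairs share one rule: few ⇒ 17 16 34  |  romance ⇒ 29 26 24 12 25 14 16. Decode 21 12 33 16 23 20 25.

javelin

f is letter #6 and maps to 17: an offset of 11. Letters become their 1-based position plus 11 (so a→12, b→13, …).
Reversing it on 21 12 33 16 23 20 25: 21→(21−11)÷1=10=j, 12→(12−11)÷1=1=a, 33→(33−11)÷1=22=v, 16→(16−11)÷1=5=e, 23→(23−11)÷1=12=l, 20→(20−11)÷1=9=i, 25→(25−11)÷1=14=n.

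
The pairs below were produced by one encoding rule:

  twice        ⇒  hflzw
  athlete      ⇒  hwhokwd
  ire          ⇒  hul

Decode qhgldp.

Two steps: reverse the string, then apply a Caesar shift of +3.
Decoding qhgldp: shift back: q−3=n, h−3=e, g−3=d, l−3=i, d−3=a, p−3=m → nediam; then reverse → maiden.

maiden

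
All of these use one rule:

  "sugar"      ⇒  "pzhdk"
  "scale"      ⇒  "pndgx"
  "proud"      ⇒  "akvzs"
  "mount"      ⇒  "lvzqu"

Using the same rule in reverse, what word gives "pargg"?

spill

s(18)→p(15) and u(20)→z(25) fit y≡5x+3 (mod 26); the inverse of 5 mod 26 is 21. Treating letters as 0–25, the rule is x ↦ 5x + 3 (mod 26).
Reversing it on pargg: p(15)→21·(15−3)≡18=s; a(0)→21·(0−3)≡15=p; r(17)→21·(17−3)≡8=i; g(6)→21·(6−3)≡11=l; g(6)→21·(6−3)≡11=l (all mod 26).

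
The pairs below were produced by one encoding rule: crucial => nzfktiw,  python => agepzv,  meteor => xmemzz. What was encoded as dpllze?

The shifts repeat in a cycle of length 2: positions 0,1,… shift by +11, +8, then the pattern repeats.
Undoing it on dpllze: d−11=s, p−8=h, l−11=a, l−8=d, z−11=o, e−8=w.

shadow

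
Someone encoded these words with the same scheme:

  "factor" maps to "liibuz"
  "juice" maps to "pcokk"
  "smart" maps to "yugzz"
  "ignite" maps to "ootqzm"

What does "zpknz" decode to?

Shifts by position in factor: pos 0: f→l (+6), pos 1: a→i (+8), pos 2: c→i (+6), pos 3: t→b (+8) — repeating every 2. It's a Vigenère-style cipher with numeric key [6,8]: position i shifts by key[i mod 2].
Undoing it on zpknz: z−6=t, p−8=h, k−6=e, n−8=f, z−6=t.

theft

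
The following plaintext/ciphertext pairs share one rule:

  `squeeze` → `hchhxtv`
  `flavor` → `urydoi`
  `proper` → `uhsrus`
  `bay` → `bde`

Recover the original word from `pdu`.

ram

The output letters match the input read backwards, each shifted +3: squeeze reversed is ezeeuqs. Read the word backwards and shift each letter +3.
Reversing it on pdu: shift back: p−3=m, d−3=a, u−3=r → mar; then reverse → ram.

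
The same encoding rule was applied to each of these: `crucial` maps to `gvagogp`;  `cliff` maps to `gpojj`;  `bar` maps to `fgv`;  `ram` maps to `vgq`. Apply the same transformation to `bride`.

The shift depends on letter class: consonant c→g is +4, but vowel u→a is +6. Vowels shift forward by 6 and consonants shift forward by 4.
On bride: b(cons)+4=f, r(cons)+4=v, i(vowel)+6=o, d(cons)+4=h, e(vowel)+6=k.

fvohk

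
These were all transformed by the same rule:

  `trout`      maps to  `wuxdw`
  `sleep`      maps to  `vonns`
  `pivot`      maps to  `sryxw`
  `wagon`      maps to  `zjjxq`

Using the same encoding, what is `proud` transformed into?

suxdg

Two shifts are in play — +9 for a/e/i/o/u, +3 for every other letter.
For proud: p(cons)+3=s, r(cons)+3=u, o(vowel)+9=x, u(vowel)+9=d, d(cons)+3=g.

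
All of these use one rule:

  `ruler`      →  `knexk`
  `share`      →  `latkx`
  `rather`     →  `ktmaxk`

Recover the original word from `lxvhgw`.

second

Compare letters: r→k is +19, u→n is +19, l→e is +19 — a constant shift. This is a Caesar cipher with shift 19.
Decoding lxvhgw: l−19=s, x−19=e, v−19=c, h−19=o, g−19=n, w−19=d.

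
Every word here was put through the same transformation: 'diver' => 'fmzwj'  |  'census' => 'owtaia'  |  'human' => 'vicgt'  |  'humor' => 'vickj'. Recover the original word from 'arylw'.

d(3)→f(5) and i(8)→m(12) fit y≡17x+6 (mod 26); the inverse of 17 mod 26 is 23. This is an affine cipher: with a=0,…,z=25, each position x becomes (17x+6) mod 26.
Undoing it on arylw: a(0)→23·(0−6)≡18=s; r(17)→23·(17−6)≡19=t; y(24)→23·(24−6)≡24=y; l(11)→23·(11−6)≡11=l; w(22)→23·(22−6)≡4=e (all mod 26).

style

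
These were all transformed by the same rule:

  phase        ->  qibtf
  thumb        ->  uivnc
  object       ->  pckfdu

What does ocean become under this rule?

Compare letters: p→q is +1, h→i is +1, a→b is +1 — a constant shift. This is a Caesar cipher with shift 1.
On ocean: o+1=p, c+1=d, e+1=f, a+1=b, n+1=o.

pdfbo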